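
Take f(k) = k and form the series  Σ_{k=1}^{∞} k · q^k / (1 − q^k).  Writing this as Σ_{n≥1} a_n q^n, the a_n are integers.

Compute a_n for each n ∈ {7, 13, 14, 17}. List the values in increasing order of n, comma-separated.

8, 14, 24, 18

n=7: 7·1 1·7  f→[7+1]=8
d|13:{1,13}  Σf=1+13=14
n=14: 1·14 2·7 7·2 14·1  f→[1+2+7+14]=24
[q^17] f(1)=1,f(17)=17 ⇒ 18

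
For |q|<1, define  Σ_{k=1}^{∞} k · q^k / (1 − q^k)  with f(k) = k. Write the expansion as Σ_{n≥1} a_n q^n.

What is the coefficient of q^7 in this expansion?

[q^7] f(1)=1,f(7)=7 ⇒ 8

a_7 = 8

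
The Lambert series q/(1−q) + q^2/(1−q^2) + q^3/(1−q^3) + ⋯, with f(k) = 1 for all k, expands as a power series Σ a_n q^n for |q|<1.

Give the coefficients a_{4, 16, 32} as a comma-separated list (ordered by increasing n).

[q^4] f(4)=1,f(2)=1,f(1)=1 ⇒ 3
d|16:{1,2,4,8,16}  Σf=1+1+1+1+1=5
n=32: 1·32 2·16 4·8 8·4 16·2 32·1  f→[1+1+1+1+1+1]=6

3, 5, 6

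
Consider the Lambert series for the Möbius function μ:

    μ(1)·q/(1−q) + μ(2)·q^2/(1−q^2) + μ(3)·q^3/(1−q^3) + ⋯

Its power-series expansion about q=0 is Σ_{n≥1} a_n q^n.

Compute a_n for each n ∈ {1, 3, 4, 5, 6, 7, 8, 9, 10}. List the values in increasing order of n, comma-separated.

d|1:{1}  Σμ=1=1
d|3:{1,3}  Σμ=1+(-1)=0
d|4:{1,2,4}  Σμ=1+(-1)+0=0
n=5: 1·5 5·1  μ→[1+(-1)]=0
d|6:{1,2,3,6}  Σμ=1+(-1)+(-1)+1=0
n=7: 7·1 1·7  μ→[(-1)+1]=0
[q^8] μ(1)=1,μ(2)=-1,μ(4)=0,μ(8)=0 ⇒ 0
[q^9] μ(9)=0,μ(3)=-1,μ(1)=1 ⇒ 0
q^10  k|10↦μ(k): 1:1 2:-1 5:-1 10:1  a_10=0

1, 0, 0, 0, 0, 0, 0, 0, 0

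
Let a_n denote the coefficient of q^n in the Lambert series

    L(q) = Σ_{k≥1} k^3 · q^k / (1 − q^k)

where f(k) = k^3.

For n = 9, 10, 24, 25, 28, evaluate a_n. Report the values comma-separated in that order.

757, 1134, 16380, 15751, 25112

d|9:{1,3,9}  Σf=1+27+729=757
n=10: 1·10 2·5 5·2 10·1  f→[1+8+125+1000]=1134
d|24:{24,12,8,6,4,3,2,1}  Σf=13824+1728+512+216+64+27+8+1=16380
n=25: 1·25 5·5 25·1  f→[1+125+15625]=15751
n=28: 1·28 2·14 4·7 7·4 14·2 28·1  f→[1+8+64+343+2744+21952]=25112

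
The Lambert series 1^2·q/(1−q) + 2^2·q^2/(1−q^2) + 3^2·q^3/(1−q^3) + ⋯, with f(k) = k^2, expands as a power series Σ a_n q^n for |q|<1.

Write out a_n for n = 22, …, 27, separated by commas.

610, 530, 850, 651, 850, 820

d|22:{22,11,2,1}  Σf=484+121+4+1=610
n=23: 1·23 23·1  f→[1+529]=530
[q^24] f(24)=576,f(12)=144,f(8)=64,f(6)=36,f(4)=16,f(3)=9,f(2)=4,f(1)=1 ⇒ 850
n=25: 1·25 5·5 25·1  f→[1+25+625]=651
q^26  k|26↦f(k): 1:1 2:4 13:169 26:676  a_26=850
n=27: 1·27 3·9 9·3 27·1  f→[1+9+81+729]=820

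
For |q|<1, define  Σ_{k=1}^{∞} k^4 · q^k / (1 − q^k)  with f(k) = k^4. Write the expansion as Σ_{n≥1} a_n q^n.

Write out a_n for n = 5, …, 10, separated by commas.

626, 1394, 2402, 4369, 6643, 10642

q^5  k|5↦f(k): 1:1 5:625  a_5=626
q^6  k|6↦f(k): 6:1296 3:81 2:16 1:1  a_6=1394
q^7  k|7↦f(k): 1:1 7:2401  a_7=2402
[q^8] f(8)=4096,f(4)=256,f(2)=16,f(1)=1 ⇒ 4369
[q^9] f(1)=1,f(3)=81,f(9)=6561 ⇒ 6643
q^10  k|10↦f(k): 1:1 2:16 5:625 10:10000  a_10=10642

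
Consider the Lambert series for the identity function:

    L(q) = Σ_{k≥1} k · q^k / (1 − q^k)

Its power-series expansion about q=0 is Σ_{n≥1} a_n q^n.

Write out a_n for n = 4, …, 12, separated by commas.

[q^4] f(1)=1,f(2)=2,f(4)=4 ⇒ 7
d|5:{1,5}  Σf=1+5=6
n=6: 6·1 3·2 2·3 1·6  f→[6+3+2+1]=12
d|7:{7,1}  Σf=7+1=8
n=8: 8·1 4·2 2·4 1·8  f→[8+4+2+1]=15
[q^9] f(1)=1,f(3)=3,f(9)=9 ⇒ 13
n=10: 1·10 2·5 5·2 10·1  f→[1+2+5+10]=18
n=11: 1·11 11·1  f→[1+11]=12
q^12  k|12↦f(k): 12:12 6:6 4:4 3:3 2:2 1:1  a_12=28

7, 6, 12, 8, 15, 13, 18, 12, 28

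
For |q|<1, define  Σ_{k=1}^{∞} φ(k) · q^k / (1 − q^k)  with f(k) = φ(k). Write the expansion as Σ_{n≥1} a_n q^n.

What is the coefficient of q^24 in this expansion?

q^24  k|24↦φ(k): 24:8 12:4 8:4 6:2 4:2 3:2 2:1 1:1  a_24=24

a_24 = 24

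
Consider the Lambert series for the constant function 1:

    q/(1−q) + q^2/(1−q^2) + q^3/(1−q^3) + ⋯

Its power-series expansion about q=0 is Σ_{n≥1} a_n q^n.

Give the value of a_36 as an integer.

a_36 = 9

n=36: 36·1 18·2 12·3 9·4 6·6 4·9 3·12 2·18 1·36  f→[1+1+1+1+1+1+1+1+1]=9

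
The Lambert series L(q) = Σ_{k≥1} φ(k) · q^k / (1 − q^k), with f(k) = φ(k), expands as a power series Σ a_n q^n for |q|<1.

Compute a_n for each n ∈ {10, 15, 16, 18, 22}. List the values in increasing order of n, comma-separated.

d|10:{10,5,2,1}  Σφ=4+4+1+1=10
d|15:{15,5,3,1}  Σφ=8+4+2+1=15
q^16  k|16↦φ(k): 16:8 8:4 4:2 2:1 1:1  a_16=16
d|18:{18,9,6,3,2,1}  Σφ=6+6+2+2+1+1=18
n=22: 1·22 2·11 11·2 22·1  φ→[1+1+10+10]=22

10, 15, 16, 18, 22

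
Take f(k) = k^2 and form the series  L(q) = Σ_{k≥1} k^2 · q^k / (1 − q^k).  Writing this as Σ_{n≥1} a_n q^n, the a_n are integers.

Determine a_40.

n=40: 40·1 20·2 10·4 8·5 5·8 4·10 2·20 1·40  f→[1600+400+100+64+25+16+4+1]=2210

a_40 = 2210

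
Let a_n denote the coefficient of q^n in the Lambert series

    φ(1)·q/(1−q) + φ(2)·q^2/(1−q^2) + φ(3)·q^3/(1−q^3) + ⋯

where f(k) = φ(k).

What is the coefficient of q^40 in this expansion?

[q^40] φ(40)=16,φ(20)=8,φ(10)=4,φ(8)=4,φ(5)=4,φ(4)=2,φ(2)=1,φ(1)=1 ⇒ 40

a_40 = 40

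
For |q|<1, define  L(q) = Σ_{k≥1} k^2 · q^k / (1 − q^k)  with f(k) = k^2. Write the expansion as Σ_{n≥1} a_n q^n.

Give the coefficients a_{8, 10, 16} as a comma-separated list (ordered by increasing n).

85, 130, 341

n=8: 1·8 2·4 4·2 8·1  f→[1+4+16+64]=85
d|10:{10,5,2,1}  Σf=100+25+4+1=130
n=16: 1·16 2·8 4·4 8·2 16·1  f→[1+4+16+64+256]=341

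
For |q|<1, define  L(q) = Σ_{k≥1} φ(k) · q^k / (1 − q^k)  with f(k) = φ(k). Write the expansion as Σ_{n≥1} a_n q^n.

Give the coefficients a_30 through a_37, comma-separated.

q^30  k|30↦φ(k): 30:8 15:8 10:4 6:2 5:4 3:2 2:1 1:1  a_30=30
[q^31] φ(31)=30,φ(1)=1 ⇒ 31
[q^32] φ(32)=16,φ(16)=8,φ(8)=4,φ(4)=2,φ(2)=1,φ(1)=1 ⇒ 32
d|33:{33,11,3,1}  Σφ=20+10+2+1=33
[q^34] φ(34)=16,φ(17)=16,φ(2)=1,φ(1)=1 ⇒ 34
q^35  k|35↦φ(k): 35:24 7:6 5:4 1:1  a_35=35
q^36  k|36↦φ(k): 36:12 18:6 12:4 9:6 6:2 4:2 3:2 2:1 1:1  a_36=36
n=37: 1·37 37·1  φ→[1+36]=37

30, 31, 32, 33, 34, 35, 36, 37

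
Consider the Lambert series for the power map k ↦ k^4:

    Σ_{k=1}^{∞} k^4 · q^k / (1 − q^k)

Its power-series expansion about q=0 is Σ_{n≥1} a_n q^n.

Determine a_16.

a_16 = 69905

q^16  k|16↦f(k): 1:1 2:16 4:256 8:4096 16:65536  a_16=69905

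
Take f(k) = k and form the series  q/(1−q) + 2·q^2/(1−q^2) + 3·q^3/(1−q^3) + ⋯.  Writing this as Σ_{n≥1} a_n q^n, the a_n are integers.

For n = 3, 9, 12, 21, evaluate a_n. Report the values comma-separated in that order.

[q^3] f(3)=3,f(1)=1 ⇒ 4
n=9: 1·9 3·3 9·1  f→[1+3+9]=13
[q^12] f(12)=12,f(6)=6,f(4)=4,f(3)=3,f(2)=2,f(1)=1 ⇒ 28
n=21: 21·1 7·3 3·7 1·21  f→[21+7+3+1]=32

4, 13, 28, 32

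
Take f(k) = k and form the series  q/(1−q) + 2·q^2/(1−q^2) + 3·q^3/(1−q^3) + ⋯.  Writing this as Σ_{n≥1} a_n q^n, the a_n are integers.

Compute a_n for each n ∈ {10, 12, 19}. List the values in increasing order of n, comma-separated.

18, 28, 20

d|10:{10,5,2,1}  Σf=10+5+2+1=18
n=12: 12·1 6·2 4·3 3·4 2·6 1·12  f→[12+6+4+3+2+1]=28
[q^19] f(1)=1,f(19)=19 ⇒ 20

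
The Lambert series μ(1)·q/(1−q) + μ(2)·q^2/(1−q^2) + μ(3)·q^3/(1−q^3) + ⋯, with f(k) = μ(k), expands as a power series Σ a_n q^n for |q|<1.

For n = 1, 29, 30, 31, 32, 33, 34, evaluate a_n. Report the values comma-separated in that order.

q^1  k|1↦μ(k): 1:1  a_1=1
n=29: 1·29 29·1  μ→[1+(-1)]=0
q^30  k|30↦μ(k): 30:-1 15:1 10:1 6:1 5:-1 3:-1 2:-1 1:1  a_30=0
n=31: 31·1 1·31  μ→[(-1)+1]=0
n=32: 1·32 2·16 4·8 8·4 16·2 32·1  μ→[1+(-1)+0+0+0+0]=0
q^33  k|33↦μ(k): 1:1 3:-1 11:-1 33:1  a_33=0
[q^34] μ(1)=1,μ(2)=-1,μ(17)=-1,μ(34)=1 ⇒ 0

1, 0, 0, 0, 0, 0, 0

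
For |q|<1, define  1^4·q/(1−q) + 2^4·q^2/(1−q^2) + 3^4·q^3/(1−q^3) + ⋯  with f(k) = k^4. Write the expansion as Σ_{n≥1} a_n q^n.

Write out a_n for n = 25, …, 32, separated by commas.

391251, 485554, 538084, 655746, 707282, 872644, 923522, 1118481

[q^25] f(25)=390625,f(5)=625,f(1)=1 ⇒ 391251
d|26:{1,2,13,26}  Σf=1+16+28561+456976=485554
n=27: 1·27 3·9 9·3 27·1  f→[1+81+6561+531441]=538084
d|28:{1,2,4,7,14,28}  Σf=1+16+256+2401+38416+614656=655746
d|29:{1,29}  Σf=1+707281=707282
q^30  k|30↦f(k): 30:810000 15:50625 10:10000 6:1296 5:625 3:81 2:16 1:1  a_30=872644
n=31: 31·1 1·31  f→[923521+1]=923522
n=32: 32·1 16·2 8·4 4·8 2·16 1·32  f→[1048576+65536+4096+256+16+1]=1118481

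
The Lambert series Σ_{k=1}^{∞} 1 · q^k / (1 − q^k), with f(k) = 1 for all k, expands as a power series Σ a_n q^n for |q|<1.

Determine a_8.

a_8 = 4

n=8: 8·1 4·2 2·4 1·8  f→[1+1+1+1]=4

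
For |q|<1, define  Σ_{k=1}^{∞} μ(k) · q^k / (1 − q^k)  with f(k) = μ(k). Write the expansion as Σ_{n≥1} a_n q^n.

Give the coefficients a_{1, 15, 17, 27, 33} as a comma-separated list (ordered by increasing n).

q^1  k|1↦μ(k): 1:1  a_1=1
[q^15] μ(1)=1,μ(3)=-1,μ(5)=-1,μ(15)=1 ⇒ 0
d|17:{17,1}  Σμ=(-1)+1=0
[q^27] μ(27)=0,μ(9)=0,μ(3)=-1,μ(1)=1 ⇒ 0
d|33:{33,11,3,1}  Σμ=1+(-1)+(-1)+1=0

1, 0, 0, 0, 0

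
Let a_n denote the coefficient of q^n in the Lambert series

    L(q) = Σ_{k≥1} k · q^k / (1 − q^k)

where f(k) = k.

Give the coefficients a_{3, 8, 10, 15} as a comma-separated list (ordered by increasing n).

4, 15, 18, 24

d|3:{1,3}  Σf=1+3=4
d|8:{8,4,2,1}  Σf=8+4+2+1=15
n=10: 1·10 2·5 5·2 10·1  f→[1+2+5+10]=18
n=15: 1·15 3·5 5·3 15·1  f→[1+3+5+15]=24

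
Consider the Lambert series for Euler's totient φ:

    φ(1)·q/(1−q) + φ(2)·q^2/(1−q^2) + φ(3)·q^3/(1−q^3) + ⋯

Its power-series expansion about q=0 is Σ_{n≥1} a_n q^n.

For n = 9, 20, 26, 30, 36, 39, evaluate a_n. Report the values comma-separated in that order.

d|9:{9,3,1}  Σφ=6+2+1=9
d|20:{1,2,4,5,10,20}  Σφ=1+1+2+4+4+8=20
q^26  k|26↦φ(k): 26:12 13:12 2:1 1:1  a_26=26
n=30: 1·30 2·15 3·10 5·6 6·5 10·3 15·2 30·1  φ→[1+1+2+4+2+4+8+8]=30
d|36:{36,18,12,9,6,4,3,2,1}  Σφ=12+6+4+6+2+2+2+1+1=36
n=39: 39·1 13·3 3·13 1·39  φ→[24+12+2+1]=39

9, 20, 26, 30, 36, 39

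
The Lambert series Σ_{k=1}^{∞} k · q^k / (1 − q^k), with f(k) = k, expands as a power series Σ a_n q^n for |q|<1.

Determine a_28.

a_28 = 56

[q^28] f(28)=28,f(14)=14,f(7)=7,f(4)=4,f(2)=2,f(1)=1 ⇒ 56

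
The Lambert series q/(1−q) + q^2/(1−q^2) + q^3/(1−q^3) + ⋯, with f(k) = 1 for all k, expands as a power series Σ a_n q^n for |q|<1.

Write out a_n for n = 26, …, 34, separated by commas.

4, 4, 6, 2, 8, 2, 6, 4, 4

n=26: 26·1 13·2 2·13 1·26  f→[1+1+1+1]=4
[q^27] f(27)=1,f(9)=1,f(3)=1,f(1)=1 ⇒ 4
[q^28] f(28)=1,f(14)=1,f(7)=1,f(4)=1,f(2)=1,f(1)=1 ⇒ 6
q^29  k|29↦f(k): 1:1 29:1  a_29=2
q^30  k|30↦f(k): 1:1 2:1 3:1 5:1 6:1 10:1 15:1 30:1  a_30=8
n=31: 31·1 1·31  f→[1+1]=2
d|32:{1,2,4,8,16,32}  Σf=1+1+1+1+1+1=6
d|33:{33,11,3,1}  Σf=1+1+1+1=4
q^34  k|34↦f(k): 1:1 2:1 17:1 34:1  a_34=4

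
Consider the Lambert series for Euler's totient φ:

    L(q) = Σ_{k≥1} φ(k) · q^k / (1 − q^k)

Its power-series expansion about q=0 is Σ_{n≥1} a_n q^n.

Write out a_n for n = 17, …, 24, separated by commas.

n=17: 1·17 17·1  φ→[1+16]=17
[q^18] φ(18)=6,φ(9)=6,φ(6)=2,φ(3)=2,φ(2)=1,φ(1)=1 ⇒ 18
d|19:{1,19}  Σφ=1+18=19
[q^20] φ(1)=1,φ(2)=1,φ(4)=2,φ(5)=4,φ(10)=4,φ(20)=8 ⇒ 20
d|21:{21,7,3,1}  Σφ=12+6+2+1=21
d|22:{22,11,2,1}  Σφ=10+10+1+1=22
q^23  k|23↦φ(k): 1:1 23:22  a_23=23
q^24  k|24↦φ(k): 1:1 2:1 3:2 4:2 6:2 8:4 12:4 24:8  a_24=24

17, 18, 19, 20, 21, 22, 23, 24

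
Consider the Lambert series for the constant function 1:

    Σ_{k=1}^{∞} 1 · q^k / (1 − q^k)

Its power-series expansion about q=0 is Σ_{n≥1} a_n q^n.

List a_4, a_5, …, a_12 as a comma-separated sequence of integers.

n=4: 1·4 2·2 4·1  f→[1+1+1]=3
[q^5] f(5)=1,f(1)=1 ⇒ 2
[q^6] f(6)=1,f(3)=1,f(2)=1,f(1)=1 ⇒ 4
d|7:{1,7}  Σf=1+1=2
q^8  k|8↦f(k): 1:1 2:1 4:1 8:1  a_8=4
n=9: 1·9 3·3 9·1  f→[1+1+1]=3
[q^10] f(1)=1,f(2)=1,f(5)=1,f(10)=1 ⇒ 4
n=11: 1·11 11·1  f→[1+1]=2
d|12:{1,2,3,4,6,12}  Σf=1+1+1+1+1+1=6

3, 2, 4, 2, 4, 3, 4, 2, 6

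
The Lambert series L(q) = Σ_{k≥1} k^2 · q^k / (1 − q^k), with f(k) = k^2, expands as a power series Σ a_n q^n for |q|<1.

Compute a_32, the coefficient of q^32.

a_32 = 1365

q^32  k|32↦f(k): 1:1 2:4 4:16 8:64 16:256 32:1024  a_32=1365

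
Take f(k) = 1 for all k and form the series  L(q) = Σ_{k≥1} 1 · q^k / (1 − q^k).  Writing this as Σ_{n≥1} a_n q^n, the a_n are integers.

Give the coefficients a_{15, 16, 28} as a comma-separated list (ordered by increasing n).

q^15  k|15↦f(k): 15:1 5:1 3:1 1:1  a_15=4
q^16  k|16↦f(k): 16:1 8:1 4:1 2:1 1:1  a_16=5
d|28:{1,2,4,7,14,28}  Σf=1+1+1+1+1+1=6

4, 5, 6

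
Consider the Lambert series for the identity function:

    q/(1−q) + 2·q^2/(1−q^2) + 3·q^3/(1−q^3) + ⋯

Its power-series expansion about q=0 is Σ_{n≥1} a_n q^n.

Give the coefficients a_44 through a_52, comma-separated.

[q^44] f(44)=44,f(22)=22,f(11)=11,f(4)=4,f(2)=2,f(1)=1 ⇒ 84
d|45:{45,15,9,5,3,1}  Σf=45+15+9+5+3+1=78
[q^46] f(46)=46,f(23)=23,f(2)=2,f(1)=1 ⇒ 72
[q^47] f(47)=47,f(1)=1 ⇒ 48
n=48: 1·48 2·24 3·16 4·12 6·8 8·6 12·4 16·3 24·2 48·1  f→[1+2+3+4+6+8+12+16+24+48]=124
n=49: 49·1 7·7 1·49  f→[49+7+1]=57
n=50: 50·1 25·2 10·5 5·10 2·25 1·50  f→[50+25+10+5+2+1]=93
d|51:{51,17,3,1}  Σf=51+17+3+1=72
[q^52] f(1)=1,f(2)=2,f(4)=4,f(13)=13,f(26)=26,f(52)=52 ⇒ 98

84, 78, 72, 48, 124, 57, 93, 72, 98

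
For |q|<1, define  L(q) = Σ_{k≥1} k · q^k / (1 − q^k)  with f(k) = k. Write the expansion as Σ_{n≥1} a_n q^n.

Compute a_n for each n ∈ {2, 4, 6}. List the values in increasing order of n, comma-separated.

3, 7, 12

[q^2] f(2)=2,f(1)=1 ⇒ 3
n=4: 4·1 2·2 1·4  f→[4+2+1]=7
[q^6] f(6)=6,f(3)=3,f(2)=2,f(1)=1 ⇒ 12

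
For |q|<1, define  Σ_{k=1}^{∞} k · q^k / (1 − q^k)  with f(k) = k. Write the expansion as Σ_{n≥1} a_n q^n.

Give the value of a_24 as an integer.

a_24 = 60

[q^24] f(24)=24,f(12)=12,f(8)=8,f(6)=6,f(4)=4,f(3)=3,f(2)=2,f(1)=1 ⇒ 60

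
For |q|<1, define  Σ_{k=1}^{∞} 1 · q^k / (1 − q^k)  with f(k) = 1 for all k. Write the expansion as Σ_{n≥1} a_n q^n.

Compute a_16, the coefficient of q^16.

n=16: 1·16 2·8 4·4 8·2 16·1  f→[1+1+1+1+1]=5

a_16 = 5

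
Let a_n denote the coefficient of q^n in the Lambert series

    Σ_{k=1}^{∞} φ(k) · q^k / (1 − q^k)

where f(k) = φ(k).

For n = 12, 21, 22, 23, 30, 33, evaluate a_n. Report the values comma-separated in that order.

d|12:{1,2,3,4,6,12}  Σφ=1+1+2+2+2+4=12
q^21  k|21↦φ(k): 21:12 7:6 3:2 1:1  a_21=21
d|22:{1,2,11,22}  Σφ=1+1+10+10=22
n=23: 1·23 23·1  φ→[1+22]=23
q^30  k|30↦φ(k): 30:8 15:8 10:4 6:2 5:4 3:2 2:1 1:1  a_30=30
d|33:{1,3,11,33}  Σφ=1+2+10+20=33

12, 21, 22, 23, 30, 33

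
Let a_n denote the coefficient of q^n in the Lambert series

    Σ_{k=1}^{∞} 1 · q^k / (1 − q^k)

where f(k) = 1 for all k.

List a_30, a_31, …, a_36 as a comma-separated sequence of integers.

n=30: 30·1 15·2 10·3 6·5 5·6 3·10 2·15 1·30  f→[1+1+1+1+1+1+1+1]=8
[q^31] f(1)=1,f(31)=1 ⇒ 2
[q^32] f(1)=1,f(2)=1,f(4)=1,f(8)=1,f(16)=1,f(32)=1 ⇒ 6
d|33:{1,3,11,33}  Σf=1+1+1+1=4
[q^34] f(1)=1,f(2)=1,f(17)=1,f(34)=1 ⇒ 4
n=35: 1·35 5·7 7·5 35·1  f→[1+1+1+1]=4
q^36  k|36↦f(k): 36:1 18:1 12:1 9:1 6:1 4:1 3:1 2:1 1:1  a_36=9

8, 2, 6, 4, 4, 4, 9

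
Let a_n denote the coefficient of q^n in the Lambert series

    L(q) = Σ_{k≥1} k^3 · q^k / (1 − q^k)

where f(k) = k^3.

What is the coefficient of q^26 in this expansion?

q^26  k|26↦f(k): 26:17576 13:2197 2:8 1:1  a_26=19782

a_26 = 19782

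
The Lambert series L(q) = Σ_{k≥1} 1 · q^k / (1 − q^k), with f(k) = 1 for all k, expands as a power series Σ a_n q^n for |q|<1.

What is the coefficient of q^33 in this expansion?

a_33 = 4

[q^33] f(33)=1,f(11)=1,f(3)=1,f(1)=1 ⇒ 4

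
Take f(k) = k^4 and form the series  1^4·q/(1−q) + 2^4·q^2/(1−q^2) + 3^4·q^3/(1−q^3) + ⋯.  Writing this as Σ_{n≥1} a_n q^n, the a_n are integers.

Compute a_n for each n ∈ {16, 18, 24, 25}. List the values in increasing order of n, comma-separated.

69905, 112931, 358258, 391251

q^16  k|16↦f(k): 1:1 2:16 4:256 8:4096 16:65536  a_16=69905
n=18: 1·18 2·9 3·6 6·3 9·2 18·1  f→[1+16+81+1296+6561+104976]=112931
q^24  k|24↦f(k): 1:1 2:16 3:81 4:256 6:1296 8:4096 12:20736 24:331776  a_24=358258
[q^25] f(1)=1,f(5)=625,f(25)=390625 ⇒ 391251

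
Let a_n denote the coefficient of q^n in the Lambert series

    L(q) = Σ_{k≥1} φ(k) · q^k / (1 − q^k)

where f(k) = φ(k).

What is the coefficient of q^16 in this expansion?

q^16  k|16↦φ(k): 16:8 8:4 4:2 2:1 1:1  a_16=16

a_16 = 16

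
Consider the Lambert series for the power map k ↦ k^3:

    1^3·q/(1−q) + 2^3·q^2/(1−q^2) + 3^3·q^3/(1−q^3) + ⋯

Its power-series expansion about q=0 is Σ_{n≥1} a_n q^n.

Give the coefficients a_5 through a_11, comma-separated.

126, 252, 344, 585, 757, 1134, 1332

[q^5] f(1)=1,f(5)=125 ⇒ 126
q^6  k|6↦f(k): 1:1 2:8 3:27 6:216  a_6=252
q^7  k|7↦f(k): 1:1 7:343  a_7=344
q^8  k|8↦f(k): 1:1 2:8 4:64 8:512  a_8=585
[q^9] f(1)=1,f(3)=27,f(9)=729 ⇒ 757
n=10: 10·1 5·2 2·5 1·10  f→[1000+125+8+1]=1134
d|11:{1,11}  Σf=1+1331=1332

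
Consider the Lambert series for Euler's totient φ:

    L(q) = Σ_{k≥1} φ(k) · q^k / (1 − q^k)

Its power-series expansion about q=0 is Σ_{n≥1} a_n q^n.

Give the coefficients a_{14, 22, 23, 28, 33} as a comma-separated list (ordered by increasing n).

[q^14] φ(14)=6,φ(7)=6,φ(2)=1,φ(1)=1 ⇒ 14
q^22  k|22↦φ(k): 1:1 2:1 11:10 22:10  a_22=22
[q^23] φ(23)=22,φ(1)=1 ⇒ 23
n=28: 1·28 2·14 4·7 7·4 14·2 28·1  φ→[1+1+2+6+6+12]=28
q^33  k|33↦φ(k): 33:20 11:10 3:2 1:1  a_33=33

14, 22, 23, 28, 33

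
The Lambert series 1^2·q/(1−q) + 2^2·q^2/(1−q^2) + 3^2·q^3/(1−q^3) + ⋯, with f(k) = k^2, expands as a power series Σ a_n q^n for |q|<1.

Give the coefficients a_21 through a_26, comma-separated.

[q^21] f(1)=1,f(3)=9,f(7)=49,f(21)=441 ⇒ 500
[q^22] f(1)=1,f(2)=4,f(11)=121,f(22)=484 ⇒ 610
[q^23] f(23)=529,f(1)=1 ⇒ 530
d|24:{24,12,8,6,4,3,2,1}  Σf=576+144+64+36+16+9+4+1=850
n=25: 1·25 5·5 25·1  f→[1+25+625]=651
[q^26] f(1)=1,f(2)=4,f(13)=169,f(26)=676 ⇒ 850

500, 610, 530, 850, 651, 850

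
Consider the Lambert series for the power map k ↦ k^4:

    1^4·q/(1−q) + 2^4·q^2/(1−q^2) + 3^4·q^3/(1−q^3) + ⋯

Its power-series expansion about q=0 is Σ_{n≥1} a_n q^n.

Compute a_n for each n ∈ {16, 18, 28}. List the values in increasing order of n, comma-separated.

69905, 112931, 655746

d|16:{1,2,4,8,16}  Σf=1+16+256+4096+65536=69905
n=18: 1·18 2·9 3·6 6·3 9·2 18·1  f→[1+16+81+1296+6561+104976]=112931
n=28: 28·1 14·2 7·4 4·7 2·14 1·28  f→[614656+38416+2401+256+16+1]=655746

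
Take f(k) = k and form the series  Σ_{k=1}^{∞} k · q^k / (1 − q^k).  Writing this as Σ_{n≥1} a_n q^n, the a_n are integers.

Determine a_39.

a_39 = 56

q^39  k|39↦f(k): 1:1 3:3 13:13 39:39  a_39=56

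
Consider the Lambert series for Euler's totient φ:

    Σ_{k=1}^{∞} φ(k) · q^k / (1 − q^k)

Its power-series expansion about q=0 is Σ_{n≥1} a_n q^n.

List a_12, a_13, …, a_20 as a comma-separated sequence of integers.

[q^12] φ(12)=4,φ(6)=2,φ(4)=2,φ(3)=2,φ(2)=1,φ(1)=1 ⇒ 12
q^13  k|13↦φ(k): 1:1 13:12  a_13=13
[q^14] φ(14)=6,φ(7)=6,φ(2)=1,φ(1)=1 ⇒ 14
n=15: 15·1 5·3 3·5 1·15  φ→[8+4+2+1]=15
[q^16] φ(1)=1,φ(2)=1,φ(4)=2,φ(8)=4,φ(16)=8 ⇒ 16
q^17  k|17↦φ(k): 1:1 17:16  a_17=17
d|18:{1,2,3,6,9,18}  Σφ=1+1+2+2+6+6=18
q^19  k|19↦φ(k): 19:18 1:1  a_19=19
q^20  k|20↦φ(k): 1:1 2:1 4:2 5:4 10:4 20:8  a_20=20

12, 13, 14, 15, 16, 17, 18, 19, 20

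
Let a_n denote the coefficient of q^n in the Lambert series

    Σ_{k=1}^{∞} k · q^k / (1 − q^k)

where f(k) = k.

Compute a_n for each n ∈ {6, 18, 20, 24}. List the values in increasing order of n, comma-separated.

12, 39, 42, 60

d|6:{1,2,3,6}  Σf=1+2+3+6=12
[q^18] f(1)=1,f(2)=2,f(3)=3,f(6)=6,f(9)=9,f(18)=18 ⇒ 39
d|20:{20,10,5,4,2,1}  Σf=20+10+5+4+2+1=42
[q^24] f(24)=24,f(12)=12,f(8)=8,f(6)=6,f(4)=4,f(3)=3,f(2)=2,f(1)=1 ⇒ 60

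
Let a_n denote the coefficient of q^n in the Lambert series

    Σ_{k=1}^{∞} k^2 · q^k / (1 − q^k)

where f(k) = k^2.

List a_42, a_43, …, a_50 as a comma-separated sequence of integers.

q^42  k|42↦f(k): 1:1 2:4 3:9 6:36 7:49 14:196 21:441 42:1764  a_42=2500
d|43:{1,43}  Σf=1+1849=1850
[q^44] f(1)=1,f(2)=4,f(4)=16,f(11)=121,f(22)=484,f(44)=1936 ⇒ 2562
n=45: 1·45 3·15 5·9 9·5 15·3 45·1  f→[1+9+25+81+225+2025]=2366
[q^46] f(46)=2116,f(23)=529,f(2)=4,f(1)=1 ⇒ 2650
d|47:{47,1}  Σf=2209+1=2210
n=48: 48·1 24·2 16·3 12·4 8·6 6·8 4·12 3·16 2·24 1·48  f→[2304+576+256+144+64+36+16+9+4+1]=3410
n=49: 1·49 7·7 49·1  f→[1+49+2401]=2451
d|50:{1,2,5,10,25,50}  Σf=1+4+25+100+625+2500=3255

2500, 1850, 2562, 2366, 2650, 2210, 3410, 2451, 3255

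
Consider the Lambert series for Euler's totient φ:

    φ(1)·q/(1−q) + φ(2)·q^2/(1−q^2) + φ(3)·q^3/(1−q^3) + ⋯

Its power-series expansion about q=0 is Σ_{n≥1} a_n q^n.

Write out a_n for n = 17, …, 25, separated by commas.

q^17  k|17↦φ(k): 17:16 1:1  a_17=17
[q^18] φ(1)=1,φ(2)=1,φ(3)=2,φ(6)=2,φ(9)=6,φ(18)=6 ⇒ 18
q^19  k|19↦φ(k): 1:1 19:18  a_19=19
q^20  k|20↦φ(k): 20:8 10:4 5:4 4:2 2:1 1:1  a_20=20
q^21  k|21↦φ(k): 1:1 3:2 7:6 21:12  a_21=21
d|22:{22,11,2,1}  Σφ=10+10+1+1=22
n=23: 23·1 1·23  φ→[22+1]=23
[q^24] φ(24)=8,φ(12)=4,φ(8)=4,φ(6)=2,φ(4)=2,φ(3)=2,φ(2)=1,φ(1)=1 ⇒ 24
q^25  k|25↦φ(k): 1:1 5:4 25:20  a_25=25

17, 18, 19, 20, 21, 22, 23, 24, 25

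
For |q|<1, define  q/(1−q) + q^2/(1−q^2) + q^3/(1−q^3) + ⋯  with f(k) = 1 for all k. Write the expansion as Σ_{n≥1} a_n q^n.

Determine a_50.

a_50 = 6

[q^50] f(1)=1,f(2)=1,f(5)=1,f(10)=1,f(25)=1,f(50)=1 ⇒ 6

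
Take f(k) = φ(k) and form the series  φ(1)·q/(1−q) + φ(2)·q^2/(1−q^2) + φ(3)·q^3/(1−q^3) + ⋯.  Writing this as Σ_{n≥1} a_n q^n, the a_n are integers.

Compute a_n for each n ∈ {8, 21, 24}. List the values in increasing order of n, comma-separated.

d|8:{1,2,4,8}  Σφ=1+1+2+4=8
d|21:{21,7,3,1}  Σφ=12+6+2+1=21
n=24: 24·1 12·2 8·3 6·4 4·6 3·8 2·12 1·24  φ→[8+4+4+2+2+2+1+1]=24

8, 21, 24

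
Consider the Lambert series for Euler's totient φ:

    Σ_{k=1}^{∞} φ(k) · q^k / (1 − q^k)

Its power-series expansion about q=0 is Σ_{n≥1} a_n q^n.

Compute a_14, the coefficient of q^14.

n=14: 14·1 7·2 2·7 1·14  φ→[6+6+1+1]=14

a_14 = 14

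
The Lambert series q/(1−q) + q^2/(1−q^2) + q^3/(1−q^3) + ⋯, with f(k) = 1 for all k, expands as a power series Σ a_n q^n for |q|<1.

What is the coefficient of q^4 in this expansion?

a_4 = 3

n=4: 4·1 2·2 1·4  f→[1+1+1]=3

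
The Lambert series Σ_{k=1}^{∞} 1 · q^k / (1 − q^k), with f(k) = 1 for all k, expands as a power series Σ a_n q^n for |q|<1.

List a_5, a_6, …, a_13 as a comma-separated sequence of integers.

d|5:{5,1}  Σf=1+1=2
q^6  k|6↦f(k): 6:1 3:1 2:1 1:1  a_6=4
[q^7] f(7)=1,f(1)=1 ⇒ 2
q^8  k|8↦f(k): 8:1 4:1 2:1 1:1  a_8=4
d|9:{9,3,1}  Σf=1+1+1=3
n=10: 10·1 5·2 2·5 1·10  f→[1+1+1+1]=4
n=11: 11·1 1·11  f→[1+1]=2
n=12: 12·1 6·2 4·3 3·4 2·6 1·12  f→[1+1+1+1+1+1]=6
n=13: 1·13 13·1  f→[1+1]=2

2, 4, 2, 4, 3, 4, 2, 6, 2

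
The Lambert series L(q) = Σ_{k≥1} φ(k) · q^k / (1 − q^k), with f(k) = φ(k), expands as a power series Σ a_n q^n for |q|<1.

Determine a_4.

q^4  k|4↦φ(k): 1:1 2:1 4:2  a_4=4

a_4 = 4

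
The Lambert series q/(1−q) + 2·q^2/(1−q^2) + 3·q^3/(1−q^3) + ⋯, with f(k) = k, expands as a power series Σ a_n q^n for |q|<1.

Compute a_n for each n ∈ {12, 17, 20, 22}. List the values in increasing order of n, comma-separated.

28, 18, 42, 36

d|12:{12,6,4,3,2,1}  Σf=12+6+4+3+2+1=28
n=17: 1·17 17·1  f→[1+17]=18
q^20  k|20↦f(k): 1:1 2:2 4:4 5:5 10:10 20:20  a_20=42
[q^22] f(22)=22,f(11)=11,f(2)=2,f(1)=1 ⇒ 36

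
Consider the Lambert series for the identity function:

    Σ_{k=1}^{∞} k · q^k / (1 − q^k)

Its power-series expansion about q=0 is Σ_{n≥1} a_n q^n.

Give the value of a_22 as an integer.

n=22: 1·22 2·11 11·2 22·1  f→[1+2+11+22]=36

a_22 = 36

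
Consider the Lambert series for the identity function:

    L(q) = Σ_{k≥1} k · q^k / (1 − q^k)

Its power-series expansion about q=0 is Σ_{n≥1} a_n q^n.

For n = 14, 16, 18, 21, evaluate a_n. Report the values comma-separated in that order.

24, 31, 39, 32

[q^14] f(1)=1,f(2)=2,f(7)=7,f(14)=14 ⇒ 24
[q^16] f(16)=16,f(8)=8,f(4)=4,f(2)=2,f(1)=1 ⇒ 31
d|18:{1,2,3,6,9,18}  Σf=1+2+3+6+9+18=39
[q^21] f(21)=21,f(7)=7,f(3)=3,f(1)=1 ⇒ 32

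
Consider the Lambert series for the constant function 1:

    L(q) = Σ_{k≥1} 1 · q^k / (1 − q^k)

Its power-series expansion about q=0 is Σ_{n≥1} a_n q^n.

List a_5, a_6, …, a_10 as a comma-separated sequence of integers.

2, 4, 2, 4, 3, 4

n=5: 5·1 1·5  f→[1+1]=2
d|6:{1,2,3,6}  Σf=1+1+1+1=4
[q^7] f(7)=1,f(1)=1 ⇒ 2
n=8: 8·1 4·2 2·4 1·8  f→[1+1+1+1]=4
n=9: 1·9 3·3 9·1  f→[1+1+1]=3
n=10: 10·1 5·2 2·5 1·10  f→[1+1+1+1]=4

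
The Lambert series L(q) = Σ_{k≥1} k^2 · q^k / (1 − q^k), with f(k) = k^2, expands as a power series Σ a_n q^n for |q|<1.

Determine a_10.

q^10  k|10↦f(k): 1:1 2:4 5:25 10:100  a_10=130

a_10 = 130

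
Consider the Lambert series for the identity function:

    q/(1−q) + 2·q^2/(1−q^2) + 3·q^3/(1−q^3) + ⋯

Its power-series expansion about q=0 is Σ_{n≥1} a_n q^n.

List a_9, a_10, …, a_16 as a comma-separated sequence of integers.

[q^9] f(9)=9,f(3)=3,f(1)=1 ⇒ 13
d|10:{1,2,5,10}  Σf=1+2+5+10=18
n=11: 1·11 11·1  f→[1+11]=12
n=12: 12·1 6·2 4·3 3·4 2·6 1·12  f→[12+6+4+3+2+1]=28
q^13  k|13↦f(k): 13:13 1:1  a_13=14
n=14: 1·14 2·7 7·2 14·1  f→[1+2+7+14]=24
q^15  k|15↦f(k): 15:15 5:5 3:3 1:1  a_15=24
n=16: 16·1 8·2 4·4 2·8 1·16  f→[16+8+4+2+1]=31

13, 18, 12, 28, 14, 24, 24, 31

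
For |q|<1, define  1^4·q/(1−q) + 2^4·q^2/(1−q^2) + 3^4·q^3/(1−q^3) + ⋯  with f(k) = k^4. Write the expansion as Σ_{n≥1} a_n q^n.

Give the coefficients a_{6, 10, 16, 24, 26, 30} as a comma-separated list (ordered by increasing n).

n=6: 1·6 2·3 3·2 6·1  f→[1+16+81+1296]=1394
n=10: 1·10 2·5 5·2 10·1  f→[1+16+625+10000]=10642
[q^16] f(1)=1,f(2)=16,f(4)=256,f(8)=4096,f(16)=65536 ⇒ 69905
q^24  k|24↦f(k): 24:331776 12:20736 8:4096 6:1296 4:256 3:81 2:16 1:1  a_24=358258
d|26:{26,13,2,1}  Σf=456976+28561+16+1=485554
n=30: 30·1 15·2 10·3 6·5 5·6 3·10 2·15 1·30  f→[810000+50625+10000+1296+625+81+16+1]=872644

1394, 10642, 69905, 358258, 485554, 872644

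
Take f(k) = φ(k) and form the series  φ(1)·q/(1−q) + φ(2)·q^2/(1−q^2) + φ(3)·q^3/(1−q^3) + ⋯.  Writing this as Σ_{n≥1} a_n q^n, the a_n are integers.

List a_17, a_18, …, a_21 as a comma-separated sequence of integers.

d|17:{17,1}  Σφ=16+1=17
d|18:{1,2,3,6,9,18}  Σφ=1+1+2+2+6+6=18
n=19: 1·19 19·1  φ→[1+18]=19
n=20: 1·20 2·10 4·5 5·4 10·2 20·1  φ→[1+1+2+4+4+8]=20
[q^21] φ(21)=12,φ(7)=6,φ(3)=2,φ(1)=1 ⇒ 21

17, 18, 19, 20, 21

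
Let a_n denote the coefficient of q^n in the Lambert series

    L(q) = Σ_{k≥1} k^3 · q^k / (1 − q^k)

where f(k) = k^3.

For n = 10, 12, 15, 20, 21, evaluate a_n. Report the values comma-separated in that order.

[q^10] f(1)=1,f(2)=8,f(5)=125,f(10)=1000 ⇒ 1134
[q^12] f(12)=1728,f(6)=216,f(4)=64,f(3)=27,f(2)=8,f(1)=1 ⇒ 2044
[q^15] f(1)=1,f(3)=27,f(5)=125,f(15)=3375 ⇒ 3528
d|20:{20,10,5,4,2,1}  Σf=8000+1000+125+64+8+1=9198
q^21  k|21↦f(k): 1:1 3:27 7:343 21:9261  a_21=9632

1134, 2044, 3528, 9198, 9632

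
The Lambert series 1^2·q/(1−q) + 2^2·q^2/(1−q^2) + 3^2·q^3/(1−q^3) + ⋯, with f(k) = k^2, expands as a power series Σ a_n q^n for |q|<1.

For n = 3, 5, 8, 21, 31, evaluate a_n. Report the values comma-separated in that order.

10, 26, 85, 500, 962

d|3:{1,3}  Σf=1+9=10
[q^5] f(1)=1,f(5)=25 ⇒ 26
[q^8] f(8)=64,f(4)=16,f(2)=4,f(1)=1 ⇒ 85
d|21:{1,3,7,21}  Σf=1+9+49+441=500
[q^31] f(31)=961,f(1)=1 ⇒ 962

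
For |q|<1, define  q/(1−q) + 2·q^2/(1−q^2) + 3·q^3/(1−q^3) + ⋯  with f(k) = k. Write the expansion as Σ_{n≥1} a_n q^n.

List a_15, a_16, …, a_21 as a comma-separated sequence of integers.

24, 31, 18, 39, 20, 42, 32

n=15: 15·1 5·3 3·5 1·15  f→[15+5+3+1]=24
d|16:{16,8,4,2,1}  Σf=16+8+4+2+1=31
q^17  k|17↦f(k): 17:17 1:1  a_17=18
[q^18] f(1)=1,f(2)=2,f(3)=3,f(6)=6,f(9)=9,f(18)=18 ⇒ 39
q^19  k|19↦f(k): 1:1 19:19  a_19=20
d|20:{1,2,4,5,10,20}  Σf=1+2+4+5+10+20=42
[q^21] f(21)=21,f(7)=7,f(3)=3,f(1)=1 ⇒ 32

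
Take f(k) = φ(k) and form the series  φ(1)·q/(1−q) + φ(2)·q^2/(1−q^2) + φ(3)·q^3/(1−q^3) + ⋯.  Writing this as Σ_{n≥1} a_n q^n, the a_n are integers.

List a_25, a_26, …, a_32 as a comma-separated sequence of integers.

q^25  k|25↦φ(k): 1:1 5:4 25:20  a_25=25
d|26:{26,13,2,1}  Σφ=12+12+1+1=26
q^27  k|27↦φ(k): 1:1 3:2 9:6 27:18  a_27=27
[q^28] φ(1)=1,φ(2)=1,φ(4)=2,φ(7)=6,φ(14)=6,φ(28)=12 ⇒ 28
d|29:{1,29}  Σφ=1+28=29
[q^30] φ(1)=1,φ(2)=1,φ(3)=2,φ(5)=4,φ(6)=2,φ(10)=4,φ(15)=8,φ(30)=8 ⇒ 30
[q^31] φ(1)=1,φ(31)=30 ⇒ 31
[q^32] φ(32)=16,φ(16)=8,φ(8)=4,φ(4)=2,φ(2)=1,φ(1)=1 ⇒ 32

25, 26, 27, 28, 29, 30, 31, 32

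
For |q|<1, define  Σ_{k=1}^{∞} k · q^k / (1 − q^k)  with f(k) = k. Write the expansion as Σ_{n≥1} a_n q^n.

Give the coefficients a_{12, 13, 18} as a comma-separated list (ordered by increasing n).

28, 14, 39

n=12: 12·1 6·2 4·3 3·4 2·6 1·12  f→[12+6+4+3+2+1]=28
d|13:{1,13}  Σf=1+13=14
[q^18] f(18)=18,f(9)=9,f(6)=6,f(3)=3,f(2)=2,f(1)=1 ⇒ 39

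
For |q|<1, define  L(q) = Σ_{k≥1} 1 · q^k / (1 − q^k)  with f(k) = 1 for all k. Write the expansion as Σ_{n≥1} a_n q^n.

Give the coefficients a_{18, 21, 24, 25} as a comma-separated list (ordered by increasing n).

6, 4, 8, 3

q^18  k|18↦f(k): 1:1 2:1 3:1 6:1 9:1 18:1  a_18=6
d|21:{1,3,7,21}  Σf=1+1+1+1=4
d|24:{1,2,3,4,6,8,12,24}  Σf=1+1+1+1+1+1+1+1=8
d|25:{25,5,1}  Σf=1+1+1=3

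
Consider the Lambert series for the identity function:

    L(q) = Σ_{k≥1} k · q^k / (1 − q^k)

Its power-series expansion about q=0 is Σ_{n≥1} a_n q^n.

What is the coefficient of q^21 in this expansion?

a_21 = 32

n=21: 1·21 3·7 7·3 21·1  f→[1+3+7+21]=32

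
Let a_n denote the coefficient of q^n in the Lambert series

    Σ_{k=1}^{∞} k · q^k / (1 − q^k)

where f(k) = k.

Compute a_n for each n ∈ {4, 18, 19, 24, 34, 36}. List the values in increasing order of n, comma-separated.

d|4:{1,2,4}  Σf=1+2+4=7
q^18  k|18↦f(k): 18:18 9:9 6:6 3:3 2:2 1:1  a_18=39
n=19: 1·19 19·1  f→[1+19]=20
[q^24] f(24)=24,f(12)=12,f(8)=8,f(6)=6,f(4)=4,f(3)=3,f(2)=2,f(1)=1 ⇒ 60
n=34: 34·1 17·2 2·17 1·34  f→[34+17+2+1]=54
n=36: 1·36 2·18 3·12 4·9 6·6 9·4 12·3 18·2 36·1  f→[1+2+3+4+6+9+12+18+36]=91

7, 39, 20, 60, 54, 91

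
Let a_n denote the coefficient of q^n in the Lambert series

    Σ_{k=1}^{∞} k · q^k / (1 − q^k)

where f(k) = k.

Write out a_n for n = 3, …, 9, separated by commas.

[q^3] f(3)=3,f(1)=1 ⇒ 4
n=4: 4·1 2·2 1·4  f→[4+2+1]=7
[q^5] f(5)=5,f(1)=1 ⇒ 6
[q^6] f(6)=6,f(3)=3,f(2)=2,f(1)=1 ⇒ 12
d|7:{7,1}  Σf=7+1=8
q^8  k|8↦f(k): 1:1 2:2 4:4 8:8  a_8=15
[q^9] f(9)=9,f(3)=3,f(1)=1 ⇒ 13

4, 7, 6, 12, 8, 15, 13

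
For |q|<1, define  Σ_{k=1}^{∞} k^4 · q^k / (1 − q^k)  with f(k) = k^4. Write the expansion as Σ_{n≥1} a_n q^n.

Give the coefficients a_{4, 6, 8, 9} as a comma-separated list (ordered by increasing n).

273, 1394, 4369, 6643

[q^4] f(4)=256,f(2)=16,f(1)=1 ⇒ 273
n=6: 6·1 3·2 2·3 1·6  f→[1296+81+16+1]=1394
[q^8] f(8)=4096,f(4)=256,f(2)=16,f(1)=1 ⇒ 4369
[q^9] f(9)=6561,f(3)=81,f(1)=1 ⇒ 6643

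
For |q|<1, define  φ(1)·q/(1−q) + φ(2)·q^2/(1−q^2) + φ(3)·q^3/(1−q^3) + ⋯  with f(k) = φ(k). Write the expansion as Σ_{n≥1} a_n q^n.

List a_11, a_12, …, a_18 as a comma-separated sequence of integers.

d|11:{1,11}  Σφ=1+10=11
n=12: 12·1 6·2 4·3 3·4 2·6 1·12  φ→[4+2+2+2+1+1]=12
[q^13] φ(1)=1,φ(13)=12 ⇒ 13
[q^14] φ(1)=1,φ(2)=1,φ(7)=6,φ(14)=6 ⇒ 14
q^15  k|15↦φ(k): 1:1 3:2 5:4 15:8  a_15=15
d|16:{1,2,4,8,16}  Σφ=1+1+2+4+8=16
n=17: 1·17 17·1  φ→[1+16]=17
q^18  k|18↦φ(k): 18:6 9:6 6:2 3:2 2:1 1:1  a_18=18

11, 12, 13, 14, 15, 16, 17, 18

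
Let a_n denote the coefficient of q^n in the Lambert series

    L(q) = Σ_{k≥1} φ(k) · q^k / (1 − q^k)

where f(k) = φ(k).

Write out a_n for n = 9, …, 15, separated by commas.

[q^9] φ(9)=6,φ(3)=2,φ(1)=1 ⇒ 9
n=10: 1·10 2·5 5·2 10·1  φ→[1+1+4+4]=10
q^11  k|11↦φ(k): 11:10 1:1  a_11=11
q^12  k|12↦φ(k): 12:4 6:2 4:2 3:2 2:1 1:1  a_12=12
[q^13] φ(1)=1,φ(13)=12 ⇒ 13
q^14  k|14↦φ(k): 1:1 2:1 7:6 14:6  a_14=14
n=15: 1·15 3·5 5·3 15·1  φ→[1+2+4+8]=15

9, 10, 11, 12, 13, 14, 15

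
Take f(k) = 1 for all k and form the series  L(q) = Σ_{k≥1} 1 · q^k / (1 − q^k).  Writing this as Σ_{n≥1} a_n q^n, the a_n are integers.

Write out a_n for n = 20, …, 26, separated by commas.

6, 4, 4, 2, 8, 3, 4

[q^20] f(20)=1,f(10)=1,f(5)=1,f(4)=1,f(2)=1,f(1)=1 ⇒ 6
[q^21] f(21)=1,f(7)=1,f(3)=1,f(1)=1 ⇒ 4
q^22  k|22↦f(k): 22:1 11:1 2:1 1:1  a_22=4
[q^23] f(23)=1,f(1)=1 ⇒ 2
n=24: 1·24 2·12 3·8 4·6 6·4 8·3 12·2 24·1  f→[1+1+1+1+1+1+1+1]=8
[q^25] f(1)=1,f(5)=1,f(25)=1 ⇒ 3
d|26:{1,2,13,26}  Σf=1+1+1+1=4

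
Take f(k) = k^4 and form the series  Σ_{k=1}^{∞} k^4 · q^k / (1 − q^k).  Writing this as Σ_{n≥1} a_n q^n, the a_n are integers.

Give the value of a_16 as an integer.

a_16 = 69905

[q^16] f(16)=65536,f(8)=4096,f(4)=256,f(2)=16,f(1)=1 ⇒ 69905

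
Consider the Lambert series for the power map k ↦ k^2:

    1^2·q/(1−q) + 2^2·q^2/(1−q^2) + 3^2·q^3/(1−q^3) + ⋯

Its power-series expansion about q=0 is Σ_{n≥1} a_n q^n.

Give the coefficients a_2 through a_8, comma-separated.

5, 10, 21, 26, 50, 50, 85

d|2:{2,1}  Σf=4+1=5
[q^3] f(1)=1,f(3)=9 ⇒ 10
n=4: 1·4 2·2 4·1  f→[1+4+16]=21
q^5  k|5↦f(k): 1:1 5:25  a_5=26
n=6: 6·1 3·2 2·3 1·6  f→[36+9+4+1]=50
n=7: 7·1 1·7  f→[49+1]=50
q^8  k|8↦f(k): 8:64 4:16 2:4 1:1  a_8=85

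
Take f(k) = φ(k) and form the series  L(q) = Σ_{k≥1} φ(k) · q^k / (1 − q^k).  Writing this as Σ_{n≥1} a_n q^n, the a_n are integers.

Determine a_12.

d|12:{1,2,3,4,6,12}  Σφ=1+1+2+2+2+4=12

a_12 = 12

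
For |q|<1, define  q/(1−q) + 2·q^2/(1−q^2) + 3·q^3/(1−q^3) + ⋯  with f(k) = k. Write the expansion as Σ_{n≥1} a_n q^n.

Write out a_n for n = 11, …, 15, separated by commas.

12, 28, 14, 24, 24

n=11: 1·11 11·1  f→[1+11]=12
[q^12] f(1)=1,f(2)=2,f(3)=3,f(4)=4,f(6)=6,f(12)=12 ⇒ 28
d|13:{13,1}  Σf=13+1=14
q^14  k|14↦f(k): 1:1 2:2 7:7 14:14  a_14=24
q^15  k|15↦f(k): 1:1 3:3 5:5 15:15  a_15=24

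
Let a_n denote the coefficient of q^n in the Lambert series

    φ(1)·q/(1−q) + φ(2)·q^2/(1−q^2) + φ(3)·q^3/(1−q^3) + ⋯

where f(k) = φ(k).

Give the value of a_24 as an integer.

n=24: 24·1 12·2 8·3 6·4 4·6 3·8 2·12 1·24  φ→[8+4+4+2+2+2+1+1]=24

a_24 = 24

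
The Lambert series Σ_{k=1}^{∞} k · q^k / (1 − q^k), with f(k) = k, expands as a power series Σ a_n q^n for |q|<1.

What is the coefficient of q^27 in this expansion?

a_27 = 40

d|27:{1,3,9,27}  Σf=1+3+9+27=40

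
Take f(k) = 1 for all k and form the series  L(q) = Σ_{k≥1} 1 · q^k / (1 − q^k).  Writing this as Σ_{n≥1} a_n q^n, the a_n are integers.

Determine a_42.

a_42 = 8

n=42: 1·42 2·21 3·14 6·7 7·6 14·3 21·2 42·1  f→[1+1+1+1+1+1+1+1]=8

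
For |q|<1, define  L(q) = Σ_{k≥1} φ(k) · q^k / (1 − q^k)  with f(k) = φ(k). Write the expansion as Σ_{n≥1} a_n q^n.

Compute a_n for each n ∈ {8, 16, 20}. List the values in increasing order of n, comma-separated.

d|8:{8,4,2,1}  Σφ=4+2+1+1=8
d|16:{1,2,4,8,16}  Σφ=1+1+2+4+8=16
n=20: 20·1 10·2 5·4 4·5 2·10 1·20  φ→[8+4+4+2+1+1]=20

8, 16, 20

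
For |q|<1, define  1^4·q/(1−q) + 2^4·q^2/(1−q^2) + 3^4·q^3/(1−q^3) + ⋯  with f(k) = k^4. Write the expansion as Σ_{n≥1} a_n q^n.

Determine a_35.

a_35 = 1503652

d|35:{1,5,7,35}  Σf=1+625+2401+1500625=1503652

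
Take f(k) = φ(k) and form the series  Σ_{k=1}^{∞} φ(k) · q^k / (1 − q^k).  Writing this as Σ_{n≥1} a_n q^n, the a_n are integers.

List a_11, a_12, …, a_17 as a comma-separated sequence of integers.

d|11:{1,11}  Σφ=1+10=11
n=12: 1·12 2·6 3·4 4·3 6·2 12·1  φ→[1+1+2+2+2+4]=12
q^13  k|13↦φ(k): 13:12 1:1  a_13=13
d|14:{14,7,2,1}  Σφ=6+6+1+1=14
[q^15] φ(1)=1,φ(3)=2,φ(5)=4,φ(15)=8 ⇒ 15
n=16: 16·1 8·2 4·4 2·8 1·16  φ→[8+4+2+1+1]=16
q^17  k|17↦φ(k): 1:1 17:16  a_17=17

11, 12, 13, 14, 15, 16, 17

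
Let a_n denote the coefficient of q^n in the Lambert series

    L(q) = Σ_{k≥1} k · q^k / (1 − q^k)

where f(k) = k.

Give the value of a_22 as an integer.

a_22 = 36

n=22: 1·22 2·11 11·2 22·1  f→[1+2+11+22]=36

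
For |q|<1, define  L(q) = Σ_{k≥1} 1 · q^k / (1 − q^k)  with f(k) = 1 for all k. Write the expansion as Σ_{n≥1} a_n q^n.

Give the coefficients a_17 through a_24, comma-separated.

2, 6, 2, 6, 4, 4, 2, 8

n=17: 1·17 17·1  f→[1+1]=2
[q^18] f(18)=1,f(9)=1,f(6)=1,f(3)=1,f(2)=1,f(1)=1 ⇒ 6
d|19:{19,1}  Σf=1+1=2
n=20: 1·20 2·10 4·5 5·4 10·2 20·1  f→[1+1+1+1+1+1]=6
d|21:{1,3,7,21}  Σf=1+1+1+1=4
d|22:{22,11,2,1}  Σf=1+1+1+1=4
[q^23] f(23)=1,f(1)=1 ⇒ 2
[q^24] f(1)=1,f(2)=1,f(3)=1,f(4)=1,f(6)=1,f(8)=1,f(12)=1,f(24)=1 ⇒ 8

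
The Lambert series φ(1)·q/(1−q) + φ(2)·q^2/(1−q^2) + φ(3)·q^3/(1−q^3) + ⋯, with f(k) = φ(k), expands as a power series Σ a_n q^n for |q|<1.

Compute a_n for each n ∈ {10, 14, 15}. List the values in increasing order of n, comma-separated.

n=10: 10·1 5·2 2·5 1·10  φ→[4+4+1+1]=10
n=14: 14·1 7·2 2·7 1·14  φ→[6+6+1+1]=14
n=15: 1·15 3·5 5·3 15·1  φ→[1+2+4+8]=15

10, 14, 15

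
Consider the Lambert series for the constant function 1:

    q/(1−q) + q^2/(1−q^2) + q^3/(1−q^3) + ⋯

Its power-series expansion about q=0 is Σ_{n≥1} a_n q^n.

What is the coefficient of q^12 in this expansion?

n=12: 12·1 6·2 4·3 3·4 2·6 1·12  f→[1+1+1+1+1+1]=6

a_12 = 6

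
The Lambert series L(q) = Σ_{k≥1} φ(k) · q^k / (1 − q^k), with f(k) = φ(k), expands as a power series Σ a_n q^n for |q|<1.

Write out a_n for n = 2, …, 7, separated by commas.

d|2:{2,1}  Σφ=1+1=2
d|3:{1,3}  Σφ=1+2=3
[q^4] φ(4)=2,φ(2)=1,φ(1)=1 ⇒ 4
n=5: 5·1 1·5  φ→[4+1]=5
[q^6] φ(1)=1,φ(2)=1,φ(3)=2,φ(6)=2 ⇒ 6
d|7:{7,1}  Σφ=6+1=7

2, 3, 4, 5, 6, 7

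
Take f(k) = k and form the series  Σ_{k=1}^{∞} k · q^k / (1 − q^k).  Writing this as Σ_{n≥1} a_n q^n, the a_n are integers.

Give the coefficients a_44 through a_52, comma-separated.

84, 78, 72, 48, 124, 57, 93, 72, 98

d|44:{1,2,4,11,22,44}  Σf=1+2+4+11+22+44=84
[q^45] f(45)=45,f(15)=15,f(9)=9,f(5)=5,f(3)=3,f(1)=1 ⇒ 78
n=46: 46·1 23·2 2·23 1·46  f→[46+23+2+1]=72
d|47:{47,1}  Σf=47+1=48
[q^48] f(1)=1,f(2)=2,f(3)=3,f(4)=4,f(6)=6,f(8)=8,f(12)=12,f(16)=16,f(24)=24,f(48)=48 ⇒ 124
d|49:{1,7,49}  Σf=1+7+49=57
n=50: 1·50 2·25 5·10 10·5 25·2 50·1  f→[1+2+5+10+25+50]=93
[q^51] f(1)=1,f(3)=3,f(17)=17,f(51)=51 ⇒ 72
d|52:{1,2,4,13,26,52}  Σf=1+2+4+13+26+52=98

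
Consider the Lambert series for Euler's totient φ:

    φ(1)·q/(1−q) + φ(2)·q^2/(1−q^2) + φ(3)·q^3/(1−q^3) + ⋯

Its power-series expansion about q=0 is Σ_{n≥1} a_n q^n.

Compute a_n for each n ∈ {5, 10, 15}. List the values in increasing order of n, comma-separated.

d|5:{5,1}  Σφ=4+1=5
n=10: 1·10 2·5 5·2 10·1  φ→[1+1+4+4]=10
n=15: 1·15 3·5 5·3 15·1  φ→[1+2+4+8]=15

5, 10, 15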